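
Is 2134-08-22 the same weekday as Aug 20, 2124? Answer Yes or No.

Yes

From Aug 20, 2124 to Aug 22, 2134 is 3654 days.
3654 mod 7 = 0, so they are the same weekday.
(Aug 20, 2124 is a Sunday; Aug 22, 2134 is a Sunday.)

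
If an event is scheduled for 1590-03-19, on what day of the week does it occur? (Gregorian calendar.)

Doomsday rule: the anchor day for the 1500s is Wednesday. For year 90: 90÷12 = 7 r 6, and 6÷4 = 1, so 7+6+1 = 14.
Wednesday + 14 ≡ Wednesday — that's 1590's doomsday.
In March the doomsday date is Mar 14.
Mar 19 is 5 days after Mar 14; 5 mod 7 = 5, so Wednesday + 5 = Monday.

Monday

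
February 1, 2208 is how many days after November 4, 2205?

819

Nov 4, 2205 → Nov 4, 2206: 365 days.
Nov 4, 2206 → Nov 4, 2207: 365 days.
Nov 4, 2207 → Dec 4, 2207: 30 days (November has 30).
Dec 4, 2207 → Jan 4, 2208: 31 days (December has 31).
Jan 4, 2208 → Feb 1, 2208: 28 days.
Total: 819 days.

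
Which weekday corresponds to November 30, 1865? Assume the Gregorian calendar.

Thursday

Doomsday rule: the anchor day for the 1800s is Friday. For year 65: 65÷12 = 5 r 5, and 5÷4 = 1, so 5+5+1 = 11.
Friday + 11 ≡ Tuesday — that's 1865's doomsday.
In November the doomsday date is Nov 7.
Nov 30 is 23 days after Nov 7; 23 mod 7 = 2, so Tuesday + 2 = Thursday.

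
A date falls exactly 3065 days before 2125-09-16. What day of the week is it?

First find the weekday of Sep 16, 2125. Doomsday rule: the anchor day for the 2100s is Sunday. For year 25: 25÷12 = 2 r 1, and 1÷4 = 0, so 2+1+0 = 3.
Sunday + 3 ≡ Wednesday — that's 2125's doomsday.
In September the doomsday date is Sep 5.
Sep 16 is 11 days after Sep 5; 11 mod 7 = 4, so Wednesday + 4 = Sunday.
3065 mod 7 = 6, so 3065 days before a Sunday is Sunday − 6 = Monday.

Monday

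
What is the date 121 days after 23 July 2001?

November 21, 2001

Jul has 31 days: +9 → Aug 1, 2001 (112 left).
Aug has 31 days: +31 → Sep 1, 2001 (81 left).
Sep has 30 days: +30 → Oct 1, 2001 (51 left).
Oct has 31 days: +31 → Nov 1, 2001 (20 left).
+20 → Nov 21, 2001.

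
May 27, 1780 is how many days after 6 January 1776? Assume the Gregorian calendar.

1603

Jan 6, 1776 → Jan 6, 1777: 366 days (Feb 29, 1776 is in that span).
Jan 6, 1777 → Jan 6, 1778: 365 days.
Jan 6, 1778 → Jan 6, 1779: 365 days.
Jan 6, 1779 → Jan 6, 1780: 365 days.
Jan 6, 1780 → Feb 6, 1780: 31 days (January has 31).
Feb 6, 1780 → Mar 6, 1780: 29 days (February has 29).
Mar 6, 1780 → Apr 6, 1780: 31 days (March has 31).
Apr 6, 1780 → May 6, 1780: 30 days (April has 30).
May 6, 1780 → May 27, 1780: 21 days.
Total: 1603 days.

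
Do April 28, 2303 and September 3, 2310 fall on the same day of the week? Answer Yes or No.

From Apr 28, 2303 to Sep 3, 2310 is 2685 days.
2685 mod 7 = 4, so they are different weekdays.
(Apr 28, 2303 is a Tuesday; Sep 3, 2310 is a Saturday.)

No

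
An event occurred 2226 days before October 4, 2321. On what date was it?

−365 (one year) → Oct 4, 2320 (1861 left).
−366 (one year; includes Feb 29, 2320) → Oct 4, 2319 (1495 left).
−365 (one year) → Oct 4, 2318 (1130 left).
−365 (one year) → Oct 4, 2317 (765 left).
−365 (one year) → Oct 4, 2316 (400 left).
−4 → Sep 30, 2316 (end of Sep, 30 days; 396 left).
−30 → Aug 31, 2316 (end of Aug, 31 days; 366 left).
−31 → Jul 31, 2316 (end of Jul, 31 days; 335 left).
−31 → Jun 30, 2316 (end of Jun, 30 days; 304 left).
−30 → May 31, 2316 (end of May, 31 days; 274 left).
−31 → Apr 30, 2316 (end of Apr, 30 days; 243 left).
−30 → Mar 31, 2316 (end of Mar, 31 days; 213 left).
−31 → Feb 29, 2316 (end of Feb, 29 days; 182 left).
−29 → Jan 31, 2316 (end of Jan, 31 days; 153 left).
−31 → Dec 31, 2315 (end of Dec, 31 days; 122 left).
−31 → Nov 30, 2315 (end of Nov, 30 days; 91 left).
−30 → Oct 31, 2315 (end of Oct, 31 days; 61 left).
−31 → Sep 30, 2315 (end of Sep, 30 days; 30 left).
−30 → Aug 31, 2315 (end of Aug, 31 days; 0 left).

August 31, 2315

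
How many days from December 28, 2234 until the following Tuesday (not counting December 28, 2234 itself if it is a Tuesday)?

Dec 28, 2234 is a Sunday.
From Sunday to the next Tuesday is 2 days.

2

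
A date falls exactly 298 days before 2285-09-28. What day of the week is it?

First find the weekday of Sep 28, 2285. Doomsday rule: the anchor day for the 2200s is Friday. For year 85: 85÷12 = 7 r 1, and 1÷4 = 0, so 7+1+0 = 8.
Friday + 8 ≡ Saturday — that's 2285's doomsday.
In September the doomsday date is Sep 5.
Sep 28 is 23 days after Sep 5; 23 mod 7 = 2, so Saturday + 2 = Monday.
298 mod 7 = 4, so 298 days before a Monday is Monday − 4 = Thursday.

Thursday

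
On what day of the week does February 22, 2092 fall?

Doomsday rule: the anchor day for the 2000s is Tuesday. For year 92: 92÷12 = 7 r 8, and 8÷4 = 2, so 7+8+2 = 17.
Tuesday + 17 ≡ Friday — that's 2092's doomsday.
In February the doomsday date is Feb 29 (2092 is a leap year (divisible by 4)).
Feb 22 is 7 days before Feb 29; 7 mod 7 = 0, so Friday − 0 = Friday.

Friday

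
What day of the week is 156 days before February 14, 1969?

Feb 14, 1969 is a Friday.
156 mod 7 = 2, so 156 days before a Friday is Friday − 2 = Wednesday.

Wednesday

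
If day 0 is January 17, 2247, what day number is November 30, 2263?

Jan 17, 2247 → Jan 17, 2248: 365 days.
Jan 17, 2248 → Jan 17, 2249: 366 days (Feb 29, 2248 is in that span).
Jan 17, 2249 → Jan 17, 2250: 365 days.
Jan 17, 2250 → Jan 17, 2251: 365 days.
Jan 17, 2251 → Jan 17, 2252: 365 days.
Jan 17, 2252 → Jan 17, 2253: 366 days (Feb 29, 2252 is in that span).
Jan 17, 2253 → Jan 17, 2254: 365 days.
Jan 17, 2254 → Jan 17, 2255: 365 days.
Jan 17, 2255 → Jan 17, 2256: 365 days.
Jan 17, 2256 → Jan 17, 2257: 366 days (Feb 29, 2256 is in that span).
Jan 17, 2257 → Jan 17, 2258: 365 days.
Jan 17, 2258 → Jan 17, 2259: 365 days.
Jan 17, 2259 → Jan 17, 2260: 365 days.
Jan 17, 2260 → Jan 17, 2261: 366 days (Feb 29, 2260 is in that span).
Jan 17, 2261 → Jan 17, 2262: 365 days.
Jan 17, 2262 → Jan 17, 2263: 365 days.
Jan 17, 2263 → Feb 17, 2263: 31 days (January has 31).
Feb 17, 2263 → Mar 17, 2263: 28 days (February has 28).
Mar 17, 2263 → Apr 17, 2263: 31 days (March has 31).
Apr 17, 2263 → May 17, 2263: 30 days (April has 30).
May 17, 2263 → Jun 17, 2263: 31 days (May has 31).
Jun 17, 2263 → Jul 17, 2263: 30 days (June has 30).
Jul 17, 2263 → Aug 17, 2263: 31 days (July has 31).
Aug 17, 2263 → Sep 17, 2263: 31 days (August has 31).
Sep 17, 2263 → Oct 17, 2263: 30 days (September has 30).
Oct 17, 2263 → Nov 17, 2263: 31 days (October has 31).
Nov 17, 2263 → Nov 30, 2263: 13 days.
Total: 6161 days.

6161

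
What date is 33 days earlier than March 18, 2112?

−18 → Feb 29, 2112 (end of Feb, 29 days; 15 left).
−15 → Feb 14, 2112.

February 14, 2112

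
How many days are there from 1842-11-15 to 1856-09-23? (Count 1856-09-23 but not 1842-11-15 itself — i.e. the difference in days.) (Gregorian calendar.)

5061

Nov 15, 1842 → Nov 15, 1843: 365 days.
Nov 15, 1843 → Nov 15, 1844: 366 days (Feb 29, 1844 is in that span).
Nov 15, 1844 → Nov 15, 1845: 365 days.
Nov 15, 1845 → Nov 15, 1846: 365 days.
Nov 15, 1846 → Nov 15, 1847: 365 days.
Nov 15, 1847 → Nov 15, 1848: 366 days (Feb 29, 1848 is in that span).
Nov 15, 1848 → Nov 15, 1849: 365 days.
Nov 15, 1849 → Nov 15, 1850: 365 days.
Nov 15, 1850 → Nov 15, 1851: 365 days.
Nov 15, 1851 → Nov 15, 1852: 366 days (Feb 29, 1852 is in that span).
Nov 15, 1852 → Nov 15, 1853: 365 days.
Nov 15, 1853 → Nov 15, 1854: 365 days.
Nov 15, 1854 → Nov 15, 1855: 365 days.
Nov 15, 1855 → Dec 15, 1855: 30 days (November has 30).
Dec 15, 1855 → Jan 15, 1856: 31 days (December has 31).
Jan 15, 1856 → Feb 15, 1856: 31 days (January has 31).
Feb 15, 1856 → Mar 15, 1856: 29 days (February has 29).
Mar 15, 1856 → Apr 15, 1856: 31 days (March has 31).
Apr 15, 1856 → May 15, 1856: 30 days (April has 30).
May 15, 1856 → Jun 15, 1856: 31 days (May has 31).
Jun 15, 1856 → Jul 15, 1856: 30 days (June has 30).
Jul 15, 1856 → Aug 15, 1856: 31 days (July has 31).
Aug 15, 1856 → Sep 15, 1856: 31 days (August has 31).
Sep 15, 1856 → Sep 23, 1856: 8 days.
Total: 5061 days.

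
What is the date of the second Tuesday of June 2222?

June 11, 2222

June 1, 2222 is a Saturday.
The first Tuesday is therefore June 4 (3 days later).
The second Tuesday is 4 + 1×7 = June 11.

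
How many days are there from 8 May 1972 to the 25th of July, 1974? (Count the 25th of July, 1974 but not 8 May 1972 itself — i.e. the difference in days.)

May 8, 1972 → May 8, 1973: 365 days.
May 8, 1973 → May 8, 1974: 365 days.
May 8, 1974 → Jun 8, 1974: 31 days (May has 31).
Jun 8, 1974 → Jul 8, 1974: 30 days (June has 30).
Jul 8, 1974 → Jul 25, 1974: 17 days.
Total: 808 days.

808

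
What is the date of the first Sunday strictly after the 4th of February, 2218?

February 8, 2218

Feb 4, 2218 is a Wednesday.
From Wednesday to the next Sunday is 4 days.
Feb 4, 2218 + 4 = Feb 8, 2218.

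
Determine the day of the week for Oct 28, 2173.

Thursday

January 1, 2173 is a Friday.
Jan 1, 2173 → Feb 1, 2173: 31 days (January has 31).
Feb 1, 2173 → Mar 1, 2173: 28 days (February has 28).
Mar 1, 2173 → Apr 1, 2173: 31 days (March has 31).
Apr 1, 2173 → May 1, 2173: 30 days (April has 30).
May 1, 2173 → Jun 1, 2173: 31 days (May has 31).
Jun 1, 2173 → Jul 1, 2173: 30 days (June has 30).
Jul 1, 2173 → Aug 1, 2173: 31 days (July has 31).
Aug 1, 2173 → Sep 1, 2173: 31 days (August has 31).
Sep 1, 2173 → Oct 1, 2173: 30 days (September has 30).
Oct 1, 2173 → Oct 28, 2173: 27 days.
Total: 300 days.
300 mod 7 = 6, so Friday + 6 = Thursday.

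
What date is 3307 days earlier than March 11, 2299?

February 19, 2290

−365 (one year) → Mar 11, 2298 (2942 left).
−365 (one year) → Mar 11, 2297 (2577 left).
−365 (one year) → Mar 11, 2296 (2212 left).
−366 (one year; includes Feb 29, 2296) → Mar 11, 2295 (1846 left).
−365 (one year) → Mar 11, 2294 (1481 left).
−365 (one year) → Mar 11, 2293 (1116 left).
−365 (one year) → Mar 11, 2292 (751 left).
−366 (one year; includes Feb 29, 2292) → Mar 11, 2291 (385 left).
−11 → Feb 28, 2291 (end of Feb, 28 days; 374 left).
−28 → Jan 31, 2291 (end of Jan, 31 days; 346 left).
−31 → Dec 31, 2290 (end of Dec, 31 days; 315 left).
−31 → Nov 30, 2290 (end of Nov, 30 days; 284 left).
−30 → Oct 31, 2290 (end of Oct, 31 days; 254 left).
−31 → Sep 30, 2290 (end of Sep, 30 days; 223 left).
−30 → Aug 31, 2290 (end of Aug, 31 days; 193 left).
−31 → Jul 31, 2290 (end of Jul, 31 days; 162 left).
−31 → Jun 30, 2290 (end of Jun, 30 days; 131 left).
−30 → May 31, 2290 (end of May, 31 days; 101 left).
−31 → Apr 30, 2290 (end of Apr, 30 days; 70 left).
−30 → Mar 31, 2290 (end of Mar, 31 days; 40 left).
−31 → Feb 28, 2290 (end of Feb, 28 days; 9 left).
−9 → Feb 19, 2290.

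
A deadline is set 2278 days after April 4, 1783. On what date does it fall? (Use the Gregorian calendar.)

June 29, 1789

+366 (one year; includes Feb 29, 1784) → Apr 4, 1784 (1912 left).
+365 (one year) → Apr 4, 1785 (1547 left).
+365 (one year) → Apr 4, 1786 (1182 left).
+365 (one year) → Apr 4, 1787 (817 left).
+366 (one year; includes Feb 29, 1788) → Apr 4, 1788 (451 left).
+365 (one year) → Apr 4, 1789 (86 left).
Apr has 30 days: +27 → May 1, 1789 (59 left).
May has 31 days: +31 → Jun 1, 1789 (28 left).
+28 → Jun 29, 1789.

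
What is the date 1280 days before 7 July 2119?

−365 (one year) → Jul 7, 2118 (915 left).
−365 (one year) → Jul 7, 2117 (550 left).
−365 (one year) → Jul 7, 2116 (185 left).
−7 → Jun 30, 2116 (end of Jun, 30 days; 178 left).
−30 → May 31, 2116 (end of May, 31 days; 148 left).
−31 → Apr 30, 2116 (end of Apr, 30 days; 117 left).
−30 → Mar 31, 2116 (end of Mar, 31 days; 87 left).
−31 → Feb 29, 2116 (end of Feb, 29 days; 56 left).
−29 → Jan 31, 2116 (end of Jan, 31 days; 27 left).
−27 → Jan 4, 2116.

January 4, 2116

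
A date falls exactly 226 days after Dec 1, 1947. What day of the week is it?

Wednesday

First find the weekday of Dec 1, 1947. Doomsday rule: the anchor day for the 1900s is Wednesday. For year 47: 47÷12 = 3 r 11, and 11÷4 = 2, so 3+11+2 = 16.
Wednesday + 16 ≡ Friday — that's 1947's doomsday.
In December the doomsday date is Dec 12.
Dec 1 is 11 days before Dec 12; 11 mod 7 = 4, so Friday − 4 = Monday.
226 mod 7 = 2, so 226 days after a Monday is Monday + 2 = Wednesday.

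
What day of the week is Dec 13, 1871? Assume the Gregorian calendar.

Doomsday rule: the anchor day for the 1800s is Friday. For year 71: 71÷12 = 5 r 11, and 11÷4 = 2, so 5+11+2 = 18.
Friday + 18 ≡ Tuesday — that's 1871's doomsday.
In December the doomsday date is Dec 12.
Dec 13 is 1 day after Dec 12; 1 mod 7 = 1, so Tuesday + 1 = Wednesday.

Wednesday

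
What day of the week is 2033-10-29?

Saturday

Doomsday rule: the anchor day for the 2000s is Tuesday. For year 33: 33÷12 = 2 r 9, and 9÷4 = 2, so 2+9+2 = 13.
Tuesday + 13 ≡ Monday — that's 2033's doomsday.
In October the doomsday date is Oct 10.
Oct 29 is 19 days after Oct 10; 19 mod 7 = 5, so Monday + 5 = Saturday.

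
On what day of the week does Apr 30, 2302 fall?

Wednesday

Doomsday rule: the anchor day for the 2300s is Wednesday. For year 02: 2÷12 = 0 r 2, and 2÷4 = 0, so 0+2+0 = 2.
Wednesday + 2 ≡ Friday — that's 2302's doomsday.
In April the doomsday date is Apr 4.
Apr 30 is 26 days after Apr 4; 26 mod 7 = 5, so Friday + 5 = Wednesday.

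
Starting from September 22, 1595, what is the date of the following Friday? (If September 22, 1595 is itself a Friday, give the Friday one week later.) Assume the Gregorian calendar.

Sep 22, 1595 is a Friday.
From Friday to the next Friday is 7 days.
Sep 22, 1595 + 7 = Sep 29, 1595.

September 29, 1595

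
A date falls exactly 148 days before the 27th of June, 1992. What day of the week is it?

Friday

Jun 27, 1992 is a Saturday.
148 mod 7 = 1, so 148 days before a Saturday is Saturday − 1 = Friday.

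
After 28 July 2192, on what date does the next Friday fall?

August 3, 2192

Jul 28, 2192 is a Saturday.
From Saturday to the next Friday is 6 days.
Jul 28, 2192 + 6 = Aug 3, 2192.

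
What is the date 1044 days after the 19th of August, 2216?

June 29, 2219

+365 (one year) → Aug 19, 2217 (679 left).
+365 (one year) → Aug 19, 2218 (314 left).
Aug has 31 days: +13 → Sep 1, 2218 (301 left).
Sep has 30 days: +30 → Oct 1, 2218 (271 left).
Oct has 31 days: +31 → Nov 1, 2218 (240 left).
Nov has 30 days: +30 → Dec 1, 2218 (210 left).
Dec has 31 days: +31 → Jan 1, 2219 (179 left).
Jan has 31 days: +31 → Feb 1, 2219 (148 left).
Feb has 28 days: +28 → Mar 1, 2219 (120 left).
Mar has 31 days: +31 → Apr 1, 2219 (89 left).
Apr has 30 days: +30 → May 1, 2219 (59 left).
May has 31 days: +31 → Jun 1, 2219 (28 left).
+28 → Jun 29, 2219.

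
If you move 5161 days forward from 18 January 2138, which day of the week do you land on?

First find the weekday of Jan 18, 2138. Doomsday rule: the anchor day for the 2100s is Sunday. For year 38: 38÷12 = 3 r 2, and 2÷4 = 0, so 3+2+0 = 5.
Sunday + 5 ≡ Friday — that's 2138's doomsday.
In January the doomsday date is Jan 3 (2138 is not a leap year).
Jan 18 is 15 days after Jan 3; 15 mod 7 = 1, so Friday + 1 = Saturday.
5161 mod 7 = 2, so 5161 days after a Saturday is Saturday + 2 = Monday.

Monday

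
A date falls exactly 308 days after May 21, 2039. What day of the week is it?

Saturday

First find the weekday of May 21, 2039. Doomsday rule: the anchor day for the 2000s is Tuesday. For year 39: 39÷12 = 3 r 3, and 3÷4 = 0, so 3+3+0 = 6.
Tuesday + 6 ≡ Monday — that's 2039's doomsday.
In May the doomsday date is May 9.
May 21 is 12 days after May 9; 12 mod 7 = 5, so Monday + 5 = Saturday.
308 mod 7 = 0, so 308 days after a Saturday is Saturday + 0 = Saturday.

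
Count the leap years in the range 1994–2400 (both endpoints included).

Multiples of 4 in [1994,2400]: 102.
Of those, multiples of 100: 5 (not leap unless ÷400).
Multiples of 400: 2.
Leap years = 102 − 5 + 2 = 99.

99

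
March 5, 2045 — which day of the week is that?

Doomsday rule: the anchor day for the 2000s is Tuesday. For year 45: 45÷12 = 3 r 9, and 9÷4 = 2, so 3+9+2 = 14.
Tuesday + 14 ≡ Tuesday — that's 2045's doomsday.
In March the doomsday date is Mar 14.
Mar 5 is 9 days before Mar 14; 9 mod 7 = 2, so Tuesday − 2 = Sunday.

Sunday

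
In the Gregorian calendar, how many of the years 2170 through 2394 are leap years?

54

Multiples of 4 in [2170,2394]: 56.
Of those, multiples of 100: 2 (not leap unless ÷400).
Multiples of 400: 0.
Leap years = 56 − 2 + 0 = 54.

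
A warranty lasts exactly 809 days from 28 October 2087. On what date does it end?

January 14, 2090

+366 (one year; includes Feb 29, 2088) → Oct 28, 2088 (443 left).
+365 (one year) → Oct 28, 2089 (78 left).
Oct has 31 days: +4 → Nov 1, 2089 (74 left).
Nov has 30 days: +30 → Dec 1, 2089 (44 left).
Dec has 31 days: +31 → Jan 1, 2090 (13 left).
+13 → Jan 14, 2090.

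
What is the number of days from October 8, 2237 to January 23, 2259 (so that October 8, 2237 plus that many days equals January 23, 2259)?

7777

Oct 8, 2237 → Oct 8, 2238: 365 days.
Oct 8, 2238 → Oct 8, 2239: 365 days.
Oct 8, 2239 → Oct 8, 2240: 366 days (Feb 29, 2240 is in that span).
Oct 8, 2240 → Oct 8, 2241: 365 days.
Oct 8, 2241 → Oct 8, 2242: 365 days.
Oct 8, 2242 → Oct 8, 2243: 365 days.
Oct 8, 2243 → Oct 8, 2244: 366 days (Feb 29, 2244 is in that span).
Oct 8, 2244 → Oct 8, 2245: 365 days.
Oct 8, 2245 → Oct 8, 2246: 365 days.
Oct 8, 2246 → Oct 8, 2247: 365 days.
Oct 8, 2247 → Oct 8, 2248: 366 days (Feb 29, 2248 is in that span).
Oct 8, 2248 → Oct 8, 2249: 365 days.
Oct 8, 2249 → Oct 8, 2250: 365 days.
Oct 8, 2250 → Oct 8, 2251: 365 days.
Oct 8, 2251 → Oct 8, 2252: 366 days (Feb 29, 2252 is in that span).
Oct 8, 2252 → Oct 8, 2253: 365 days.
Oct 8, 2253 → Oct 8, 2254: 365 days.
Oct 8, 2254 → Oct 8, 2255: 365 days.
Oct 8, 2255 → Oct 8, 2256: 366 days (Feb 29, 2256 is in that span).
Oct 8, 2256 → Oct 8, 2257: 365 days.
Oct 8, 2257 → Oct 8, 2258: 365 days.
Oct 8, 2258 → Nov 8, 2258: 31 days (October has 31).
Nov 8, 2258 → Dec 8, 2258: 30 days (November has 30).
Dec 8, 2258 → Jan 8, 2259: 31 days (December has 31).
Jan 8, 2259 → Jan 23, 2259: 15 days.
Total: 7777 days.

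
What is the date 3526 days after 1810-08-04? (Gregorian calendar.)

March 30, 1820

+365 (one year) → Aug 4, 1811 (3161 left).
+366 (one year; includes Feb 29, 1812) → Aug 4, 1812 (2795 left).
+365 (one year) → Aug 4, 1813 (2430 left).
+365 (one year) → Aug 4, 1814 (2065 left).
+365 (one year) → Aug 4, 1815 (1700 left).
+366 (one year; includes Feb 29, 1816) → Aug 4, 1816 (1334 left).
+365 (one year) → Aug 4, 1817 (969 left).
+365 (one year) → Aug 4, 1818 (604 left).
+365 (one year) → Aug 4, 1819 (239 left).
Aug has 31 days: +28 → Sep 1, 1819 (211 left).
Sep has 30 days: +30 → Oct 1, 1819 (181 left).
Oct has 31 days: +31 → Nov 1, 1819 (150 left).
Nov has 30 days: +30 → Dec 1, 1819 (120 left).
Dec has 31 days: +31 → Jan 1, 1820 (89 left).
Jan has 31 days: +31 → Feb 1, 1820 (58 left).
Feb has 29 days: +29 → Mar 1, 1820 (29 left).
+29 → Mar 30, 1820.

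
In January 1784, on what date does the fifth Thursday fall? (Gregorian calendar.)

January 1, 1784 is a Thursday.
The first Thursday is therefore January 1 (same day).
The fifth Thursday is 1 + 4×7 = January 29.

January 29, 1784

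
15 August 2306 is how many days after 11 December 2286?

7186

Dec 11, 2286 → Dec 11, 2287: 365 days.
Dec 11, 2287 → Dec 11, 2288: 366 days (Feb 29, 2288 is in that span).
Dec 11, 2288 → Dec 11, 2289: 365 days.
Dec 11, 2289 → Dec 11, 2290: 365 days.
Dec 11, 2290 → Dec 11, 2291: 365 days.
Dec 11, 2291 → Dec 11, 2292: 366 days (Feb 29, 2292 is in that span).
Dec 11, 2292 → Dec 11, 2293: 365 days.
Dec 11, 2293 → Dec 11, 2294: 365 days.
Dec 11, 2294 → Dec 11, 2295: 365 days.
Dec 11, 2295 → Dec 11, 2296: 366 days (Feb 29, 2296 is in that span).
Dec 11, 2296 → Dec 11, 2297: 365 days.
Dec 11, 2297 → Dec 11, 2298: 365 days.
Dec 11, 2298 → Dec 11, 2299: 365 days.
Dec 11, 2299 → Dec 11, 2300: 365 days.
Dec 11, 2300 → Dec 11, 2301: 365 days.
Dec 11, 2301 → Dec 11, 2302: 365 days.
Dec 11, 2302 → Dec 11, 2303: 365 days.
Dec 11, 2303 → Dec 11, 2304: 366 days (Feb 29, 2304 is in that span).
Dec 11, 2304 → Dec 11, 2305: 365 days.
Dec 11, 2305 → Jan 11, 2306: 31 days (December has 31).
Jan 11, 2306 → Feb 11, 2306: 31 days (January has 31).
Feb 11, 2306 → Mar 11, 2306: 28 days (February has 28).
Mar 11, 2306 → Apr 11, 2306: 31 days (March has 31).
Apr 11, 2306 → May 11, 2306: 30 days (April has 30).
May 11, 2306 → Jun 11, 2306: 31 days (May has 31).
Jun 11, 2306 → Jul 11, 2306: 30 days (June has 30).
Jul 11, 2306 → Aug 11, 2306: 31 days (July has 31).
Aug 11, 2306 → Aug 15, 2306: 4 days.
Total: 7186 days.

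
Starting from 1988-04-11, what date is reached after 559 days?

October 22, 1989

+365 (one year) → Apr 11, 1989 (194 left).
Apr has 30 days: +20 → May 1, 1989 (174 left).
May has 31 days: +31 → Jun 1, 1989 (143 left).
Jun has 30 days: +30 → Jul 1, 1989 (113 left).
Jul has 31 days: +31 → Aug 1, 1989 (82 left).
Aug has 31 days: +31 → Sep 1, 1989 (51 left).
Sep has 30 days: +30 → Oct 1, 1989 (21 left).
+21 → Oct 22, 1989.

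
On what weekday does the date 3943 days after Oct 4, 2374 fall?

First find the weekday of Oct 4, 2374. Doomsday rule: the anchor day for the 2300s is Wednesday. For year 74: 74÷12 = 6 r 2, and 2÷4 = 0, so 6+2+0 = 8.
Wednesday + 8 ≡ Thursday — that's 2374's doomsday.
In October the doomsday date is Oct 10.
Oct 4 is 6 days before Oct 10; 6 mod 7 = 6, so Thursday − 6 = Friday.
3943 mod 7 = 2, so 3943 days after a Friday is Friday + 2 = Sunday.

Sunday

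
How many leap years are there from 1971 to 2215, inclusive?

59

Multiples of 4 in [1971,2215]: 61.
Of those, multiples of 100: 3 (not leap unless ÷400).
Multiples of 400: 1.
Leap years = 61 − 3 + 1 = 59.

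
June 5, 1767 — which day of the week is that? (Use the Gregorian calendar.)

Doomsday rule: the anchor day for the 1700s is Sunday. For year 67: 67÷12 = 5 r 7, and 7÷4 = 1, so 5+7+1 = 13.
Sunday + 13 ≡ Saturday — that's 1767's doomsday.
In June the doomsday date is Jun 6.
Jun 5 is 1 day before Jun 6; 1 mod 7 = 1, so Saturday − 1 = Friday.

Friday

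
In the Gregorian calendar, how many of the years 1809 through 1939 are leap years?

31

Multiples of 4 in [1809,1939]: 32.
Of those, multiples of 100: 1 (not leap unless ÷400).
Multiples of 400: 0.
Leap years = 32 − 1 + 0 = 31.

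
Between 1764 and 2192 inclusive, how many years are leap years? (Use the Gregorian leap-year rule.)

105

Multiples of 4 in [1764,2192]: 108.
Of those, multiples of 100: 4 (not leap unless ÷400).
Multiples of 400: 1.
Leap years = 108 − 4 + 1 = 105.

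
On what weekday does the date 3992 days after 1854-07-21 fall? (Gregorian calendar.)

Sunday

First find the weekday of Jul 21, 1854. Doomsday rule: the anchor day for the 1800s is Friday. For year 54: 54÷12 = 4 r 6, and 6÷4 = 1, so 4+6+1 = 11.
Friday + 11 ≡ Tuesday — that's 1854's doomsday.
In July the doomsday date is Jul 11.
Jul 21 is 10 days after Jul 11; 10 mod 7 = 3, so Tuesday + 3 = Friday.
3992 mod 7 = 2, so 3992 days after a Friday is Friday + 2 = Sunday.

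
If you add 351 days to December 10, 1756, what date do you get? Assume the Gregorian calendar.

Dec has 31 days: +22 → Jan 1, 1757 (329 left).
Jan has 31 days: +31 → Feb 1, 1757 (298 left).
Feb has 28 days: +28 → Mar 1, 1757 (270 left).
Mar has 31 days: +31 → Apr 1, 1757 (239 left).
Apr has 30 days: +30 → May 1, 1757 (209 left).
May has 31 days: +31 → Jun 1, 1757 (178 left).
Jun has 30 days: +30 → Jul 1, 1757 (148 left).
Jul has 31 days: +31 → Aug 1, 1757 (117 left).
Aug has 31 days: +31 → Sep 1, 1757 (86 left).
Sep has 30 days: +30 → Oct 1, 1757 (56 left).
Oct has 31 days: +31 → Nov 1, 1757 (25 left).
+25 → Nov 26, 1757.

November 26, 1757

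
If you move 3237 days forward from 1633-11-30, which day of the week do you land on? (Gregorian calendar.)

Nov 30, 1633 is a Wednesday.
3237 mod 7 = 3, so 3237 days after a Wednesday is Wednesday + 3 = Saturday.

Saturday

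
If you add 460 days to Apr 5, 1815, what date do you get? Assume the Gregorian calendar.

+366 (one year; includes Feb 29, 1816) → Apr 5, 1816 (94 left).
Apr has 30 days: +26 → May 1, 1816 (68 left).
May has 31 days: +31 → Jun 1, 1816 (37 left).
Jun has 30 days: +30 → Jul 1, 1816 (7 left).
+7 → Jul 8, 1816.

July 8, 1816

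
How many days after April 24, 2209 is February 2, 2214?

Apr 24, 2209 → Apr 24, 2210: 365 days.
Apr 24, 2210 → Apr 24, 2211: 365 days.
Apr 24, 2211 → Apr 24, 2212: 366 days (Feb 29, 2212 is in that span).
Apr 24, 2212 → Apr 24, 2213: 365 days.
Apr 24, 2213 → May 24, 2213: 30 days (April has 30).
May 24, 2213 → Jun 24, 2213: 31 days (May has 31).
Jun 24, 2213 → Jul 24, 2213: 30 days (June has 30).
Jul 24, 2213 → Aug 24, 2213: 31 days (July has 31).
Aug 24, 2213 → Sep 24, 2213: 31 days (August has 31).
Sep 24, 2213 → Oct 24, 2213: 30 days (September has 30).
Oct 24, 2213 → Nov 24, 2213: 31 days (October has 31).
Nov 24, 2213 → Dec 24, 2213: 30 days (November has 30).
Dec 24, 2213 → Jan 24, 2214: 31 days (December has 31).
Jan 24, 2214 → Feb 2, 2214: 9 days.
Total: 1745 days.

1745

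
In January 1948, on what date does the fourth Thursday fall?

January 1, 1948 is a Thursday.
The first Thursday is therefore January 1 (same day).
The fourth Thursday is 1 + 3×7 = January 22.

January 22, 1948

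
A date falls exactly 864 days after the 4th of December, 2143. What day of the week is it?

Saturday

Dec 4, 2143 is a Wednesday.
864 mod 7 = 3, so 864 days after a Wednesday is Wednesday + 3 = Saturday.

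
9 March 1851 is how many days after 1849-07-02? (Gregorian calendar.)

Jul 2, 1849 → Jul 2, 1850: 365 days.
Jul 2, 1850 → Aug 2, 1850: 31 days (July has 31).
Aug 2, 1850 → Sep 2, 1850: 31 days (August has 31).
Sep 2, 1850 → Oct 2, 1850: 30 days (September has 30).
Oct 2, 1850 → Nov 2, 1850: 31 days (October has 31).
Nov 2, 1850 → Dec 2, 1850: 30 days (November has 30).
Dec 2, 1850 → Jan 2, 1851: 31 days (December has 31).
Jan 2, 1851 → Feb 2, 1851: 31 days (January has 31).
Feb 2, 1851 → Mar 2, 1851: 28 days (February has 28).
Mar 2, 1851 → Mar 9, 1851: 7 days.
Total: 615 days.

615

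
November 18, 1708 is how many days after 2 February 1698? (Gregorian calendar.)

Feb 2, 1698 → Feb 2, 1699: 365 days.
Feb 2, 1699 → Feb 2, 1700: 365 days.
Feb 2, 1700 → Feb 2, 1701: 365 days.
Feb 2, 1701 → Feb 2, 1702: 365 days.
Feb 2, 1702 → Feb 2, 1703: 365 days.
Feb 2, 1703 → Feb 2, 1704: 365 days.
Feb 2, 1704 → Feb 2, 1705: 366 days (Feb 29, 1704 is in that span).
Feb 2, 1705 → Feb 2, 1706: 365 days.
Feb 2, 1706 → Feb 2, 1707: 365 days.
Feb 2, 1707 → Feb 2, 1708: 365 days.
Feb 2, 1708 → Mar 2, 1708: 29 days (February has 29).
Mar 2, 1708 → Apr 2, 1708: 31 days (March has 31).
Apr 2, 1708 → May 2, 1708: 30 days (April has 30).
May 2, 1708 → Jun 2, 1708: 31 days (May has 31).
Jun 2, 1708 → Jul 2, 1708: 30 days (June has 30).
Jul 2, 1708 → Aug 2, 1708: 31 days (July has 31).
Aug 2, 1708 → Sep 2, 1708: 31 days (August has 31).
Sep 2, 1708 → Oct 2, 1708: 30 days (September has 30).
Oct 2, 1708 → Nov 2, 1708: 31 days (October has 31).
Nov 2, 1708 → Nov 18, 1708: 16 days.
Total: 3941 days.

3941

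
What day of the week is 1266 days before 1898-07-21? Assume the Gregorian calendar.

First find the weekday of Jul 21, 1898. Doomsday rule: the anchor day for the 1800s is Friday. For year 98: 98÷12 = 8 r 2, and 2÷4 = 0, so 8+2+0 = 10.
Friday + 10 ≡ Monday — that's 1898's doomsday.
In July the doomsday date is Jul 11.
Jul 21 is 10 days after Jul 11; 10 mod 7 = 3, so Monday + 3 = Thursday.
1266 mod 7 = 6, so 1266 days before a Thursday is Thursday − 6 = Friday.

Friday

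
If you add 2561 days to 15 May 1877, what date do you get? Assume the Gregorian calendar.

May 19, 1884

+365 (one year) → May 15, 1878 (2196 left).
+365 (one year) → May 15, 1879 (1831 left).
+366 (one year; includes Feb 29, 1880) → May 15, 1880 (1465 left).
+365 (one year) → May 15, 1881 (1100 left).
+365 (one year) → May 15, 1882 (735 left).
+365 (one year) → May 15, 1883 (370 left).
May has 31 days: +17 → Jun 1, 1883 (353 left).
Jun has 30 days: +30 → Jul 1, 1883 (323 left).
Jul has 31 days: +31 → Aug 1, 1883 (292 left).
Aug has 31 days: +31 → Sep 1, 1883 (261 left).
Sep has 30 days: +30 → Oct 1, 1883 (231 left).
Oct has 31 days: +31 → Nov 1, 1883 (200 left).
Nov has 30 days: +30 → Dec 1, 1883 (170 left).
Dec has 31 days: +31 → Jan 1, 1884 (139 left).
Jan has 31 days: +31 → Feb 1, 1884 (108 left).
Feb has 29 days: +29 → Mar 1, 1884 (79 left).
Mar has 31 days: +31 → Apr 1, 1884 (48 left).
Apr has 30 days: +30 → May 1, 1884 (18 left).
+18 → May 19, 1884.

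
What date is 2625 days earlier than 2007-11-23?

September 15, 2000

−365 (one year) → Nov 23, 2006 (2260 left).
−365 (one year) → Nov 23, 2005 (1895 left).
−365 (one year) → Nov 23, 2004 (1530 left).
−366 (one year; includes Feb 29, 2004) → Nov 23, 2003 (1164 left).
−365 (one year) → Nov 23, 2002 (799 left).
−365 (one year) → Nov 23, 2001 (434 left).
−365 (one year) → Nov 23, 2000 (69 left).
−23 → Oct 31, 2000 (end of Oct, 31 days; 46 left).
−31 → Sep 30, 2000 (end of Sep, 30 days; 15 left).
−15 → Sep 15, 2000.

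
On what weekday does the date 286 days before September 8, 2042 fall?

Tuesday

First find the weekday of Sep 8, 2042. Doomsday rule: the anchor day for the 2000s is Tuesday. For year 42: 42÷12 = 3 r 6, and 6÷4 = 1, so 3+6+1 = 10.
Tuesday + 10 ≡ Friday — that's 2042's doomsday.
In September the doomsday date is Sep 5.
Sep 8 is 3 days after Sep 5; 3 mod 7 = 3, so Friday + 3 = Monday.
286 mod 7 = 6, so 286 days before a Monday is Monday − 6 = Tuesday.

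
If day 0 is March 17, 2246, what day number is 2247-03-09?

357

Mar 17, 2246 → Apr 17, 2246: 31 days (March has 31).
Apr 17, 2246 → May 17, 2246: 30 days (April has 30).
May 17, 2246 → Jun 17, 2246: 31 days (May has 31).
Jun 17, 2246 → Jul 17, 2246: 30 days (June has 30).
Jul 17, 2246 → Aug 17, 2246: 31 days (July has 31).
Aug 17, 2246 → Sep 17, 2246: 31 days (August has 31).
Sep 17, 2246 → Oct 17, 2246: 30 days (September has 30).
Oct 17, 2246 → Nov 17, 2246: 31 days (October has 31).
Nov 17, 2246 → Dec 17, 2246: 30 days (November has 30).
Dec 17, 2246 → Jan 17, 2247: 31 days (December has 31).
Jan 17, 2247 → Feb 17, 2247: 31 days (January has 31).
Feb 17, 2247 → Mar 9, 2247: 20 days.
Total: 357 days.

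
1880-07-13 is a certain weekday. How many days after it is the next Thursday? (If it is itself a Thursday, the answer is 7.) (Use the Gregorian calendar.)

Jul 13, 1880 is a Tuesday.
From Tuesday to the next Thursday is 2 days.

2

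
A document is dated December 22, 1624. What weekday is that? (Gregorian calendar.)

Sunday

Doomsday rule: the anchor day for the 1600s is Tuesday. For year 24: 24÷12 = 2 r 0, and 0÷4 = 0, so 2+0+0 = 2.
Tuesday + 2 ≡ Thursday — that's 1624's doomsday.
In December the doomsday date is Dec 12.
Dec 22 is 10 days after Dec 12; 10 mod 7 = 3, so Thursday + 3 = Sunday.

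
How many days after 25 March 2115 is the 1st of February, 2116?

313

Mar 25, 2115 → Apr 25, 2115: 31 days (March has 31).
Apr 25, 2115 → May 25, 2115: 30 days (April has 30).
May 25, 2115 → Jun 25, 2115: 31 days (May has 31).
Jun 25, 2115 → Jul 25, 2115: 30 days (June has 30).
Jul 25, 2115 → Aug 25, 2115: 31 days (July has 31).
Aug 25, 2115 → Sep 25, 2115: 31 days (August has 31).
Sep 25, 2115 → Oct 25, 2115: 30 days (September has 30).
Oct 25, 2115 → Nov 25, 2115: 31 days (October has 31).
Nov 25, 2115 → Dec 25, 2115: 30 days (November has 30).
Dec 25, 2115 → Jan 25, 2116: 31 days (December has 31).
Jan 25, 2116 → Feb 1, 2116: 7 days.
Total: 313 days.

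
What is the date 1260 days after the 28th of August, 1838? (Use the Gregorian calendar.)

+365 (one year) → Aug 28, 1839 (895 left).
+366 (one year; includes Feb 29, 1840) → Aug 28, 1840 (529 left).
+365 (one year) → Aug 28, 1841 (164 left).
Aug has 31 days: +4 → Sep 1, 1841 (160 left).
Sep has 30 days: +30 → Oct 1, 1841 (130 left).
Oct has 31 days: +31 → Nov 1, 1841 (99 left).
Nov has 30 days: +30 → Dec 1, 1841 (69 left).
Dec has 31 days: +31 → Jan 1, 1842 (38 left).
Jan has 31 days: +31 → Feb 1, 1842 (7 left).
+7 → Feb 8, 1842.

February 8, 1842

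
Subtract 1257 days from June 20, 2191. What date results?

−365 (one year) → Jun 20, 2190 (892 left).
−365 (one year) → Jun 20, 2189 (527 left).
−365 (one year) → Jun 20, 2188 (162 left).
−20 → May 31, 2188 (end of May, 31 days; 142 left).
−31 → Apr 30, 2188 (end of Apr, 30 days; 111 left).
−30 → Mar 31, 2188 (end of Mar, 31 days; 81 left).
−31 → Feb 29, 2188 (end of Feb, 29 days; 50 left).
−29 → Jan 31, 2188 (end of Jan, 31 days; 21 left).
−21 → Jan 10, 2188.

January 10, 2188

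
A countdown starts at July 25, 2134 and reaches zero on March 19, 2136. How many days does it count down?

Jul 25, 2134 → Jul 25, 2135: 365 days.
Jul 25, 2135 → Aug 25, 2135: 31 days (July has 31).
Aug 25, 2135 → Sep 25, 2135: 31 days (August has 31).
Sep 25, 2135 → Oct 25, 2135: 30 days (September has 30).
Oct 25, 2135 → Nov 25, 2135: 31 days (October has 31).
Nov 25, 2135 → Dec 25, 2135: 30 days (November has 30).
Dec 25, 2135 → Jan 25, 2136: 31 days (December has 31).
Jan 25, 2136 → Feb 25, 2136: 31 days (January has 31).
Feb 25, 2136 → Mar 19, 2136: 23 days.
Total: 603 days.

603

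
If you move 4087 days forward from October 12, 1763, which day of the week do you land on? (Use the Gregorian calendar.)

First find the weekday of Oct 12, 1763. Doomsday rule: the anchor day for the 1700s is Sunday. For year 63: 63÷12 = 5 r 3, and 3÷4 = 0, so 5+3+0 = 8.
Sunday + 8 ≡ Monday — that's 1763's doomsday.
In October the doomsday date is Oct 10.
Oct 12 is 2 days after Oct 10; 2 mod 7 = 2, so Monday + 2 = Wednesday.
4087 mod 7 = 6, so 4087 days after a Wednesday is Wednesday + 6 = Tuesday.

Tuesday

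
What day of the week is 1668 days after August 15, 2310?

First find the weekday of Aug 15, 2310. Doomsday rule: the anchor day for the 2300s is Wednesday. For year 10: 10÷12 = 0 r 10, and 10÷4 = 2, so 0+10+2 = 12.
Wednesday + 12 ≡ Monday — that's 2310's doomsday.
In August the doomsday date is Aug 8.
Aug 15 is 7 days after Aug 8; 7 mod 7 = 0, so Monday + 0 = Monday.
1668 mod 7 = 2, so 1668 days after a Monday is Monday + 2 = Wednesday.

Wednesday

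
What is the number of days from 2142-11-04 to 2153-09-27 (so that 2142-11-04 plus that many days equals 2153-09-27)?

Nov 4, 2142 → Nov 4, 2143: 365 days.
Nov 4, 2143 → Nov 4, 2144: 366 days (Feb 29, 2144 is in that span).
Nov 4, 2144 → Nov 4, 2145: 365 days.
Nov 4, 2145 → Nov 4, 2146: 365 days.
Nov 4, 2146 → Nov 4, 2147: 365 days.
Nov 4, 2147 → Nov 4, 2148: 366 days (Feb 29, 2148 is in that span).
Nov 4, 2148 → Nov 4, 2149: 365 days.
Nov 4, 2149 → Nov 4, 2150: 365 days.
Nov 4, 2150 → Nov 4, 2151: 365 days.
Nov 4, 2151 → Nov 4, 2152: 366 days (Feb 29, 2152 is in that span).
Nov 4, 2152 → Dec 4, 2152: 30 days (November has 30).
Dec 4, 2152 → Jan 4, 2153: 31 days (December has 31).
Jan 4, 2153 → Feb 4, 2153: 31 days (January has 31).
Feb 4, 2153 → Mar 4, 2153: 28 days (February has 28).
Mar 4, 2153 → Apr 4, 2153: 31 days (March has 31).
Apr 4, 2153 → May 4, 2153: 30 days (April has 30).
May 4, 2153 → Jun 4, 2153: 31 days (May has 31).
Jun 4, 2153 → Jul 4, 2153: 30 days (June has 30).
Jul 4, 2153 → Aug 4, 2153: 31 days (July has 31).
Aug 4, 2153 → Sep 4, 2153: 31 days (August has 31).
Sep 4, 2153 → Sep 27, 2153: 23 days.
Total: 3980 days.

3980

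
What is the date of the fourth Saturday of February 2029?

February 24, 2029

February 1, 2029 is a Thursday.
The first Saturday is therefore February 3 (2 days later).
The fourth Saturday is 3 + 3×7 = February 24.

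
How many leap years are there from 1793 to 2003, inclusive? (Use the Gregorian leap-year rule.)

50

Multiples of 4 in [1793,2003]: 52.
Of those, multiples of 100: 3 (not leap unless ÷400).
Multiples of 400: 1.
Leap years = 52 − 3 + 1 = 50.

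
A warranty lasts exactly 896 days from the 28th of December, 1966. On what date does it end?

+365 (one year) → Dec 28, 1967 (531 left).
+366 (one year; includes Feb 29, 1968) → Dec 28, 1968 (165 left).
Dec has 31 days: +4 → Jan 1, 1969 (161 left).
Jan has 31 days: +31 → Feb 1, 1969 (130 left).
Feb has 28 days: +28 → Mar 1, 1969 (102 left).
Mar has 31 days: +31 → Apr 1, 1969 (71 left).
Apr has 30 days: +30 → May 1, 1969 (41 left).
May has 31 days: +31 → Jun 1, 1969 (10 left).
+10 → Jun 11, 1969.

June 11, 1969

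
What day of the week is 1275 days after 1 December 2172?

Dec 1, 2172 is a Tuesday.
1275 mod 7 = 1, so 1275 days after a Tuesday is Tuesday + 1 = Wednesday.

Wednesday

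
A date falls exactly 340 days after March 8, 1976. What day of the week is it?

Friday

Mar 8, 1976 is a Monday.
340 mod 7 = 4, so 340 days after a Monday is Monday + 4 = Friday.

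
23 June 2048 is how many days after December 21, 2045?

915

Dec 21, 2045 → Dec 21, 2046: 365 days.
Dec 21, 2046 → Dec 21, 2047: 365 days.
Dec 21, 2047 → Jan 21, 2048: 31 days (December has 31).
Jan 21, 2048 → Feb 21, 2048: 31 days (January has 31).
Feb 21, 2048 → Mar 21, 2048: 29 days (February has 29).
Mar 21, 2048 → Apr 21, 2048: 31 days (March has 31).
Apr 21, 2048 → May 21, 2048: 30 days (April has 30).
May 21, 2048 → Jun 21, 2048: 31 days (May has 31).
Jun 21, 2048 → Jun 23, 2048: 2 days.
Total: 915 days.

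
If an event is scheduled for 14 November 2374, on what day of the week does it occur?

Thursday

Doomsday rule: the anchor day for the 2300s is Wednesday. For year 74: 74÷12 = 6 r 2, and 2÷4 = 0, so 6+2+0 = 8.
Wednesday + 8 ≡ Thursday — that's 2374's doomsday.
In November the doomsday date is Nov 7.
Nov 14 is 7 days after Nov 7; 7 mod 7 = 0, so Thursday + 0 = Thursday.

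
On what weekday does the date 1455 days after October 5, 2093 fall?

First find the weekday of Oct 5, 2093. Doomsday rule: the anchor day for the 2000s is Tuesday. For year 93: 93÷12 = 7 r 9, and 9÷4 = 2, so 7+9+2 = 18.
Tuesday + 18 ≡ Saturday — that's 2093's doomsday.
In October the doomsday date is Oct 10.
Oct 5 is 5 days before Oct 10; 5 mod 7 = 5, so Saturday − 5 = Monday.
1455 mod 7 = 6, so 1455 days after a Monday is Monday + 6 = Sunday.

Sunday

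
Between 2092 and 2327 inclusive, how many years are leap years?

Multiples of 4 in [2092,2327]: 59.
Of those, multiples of 100: 3 (not leap unless ÷400).
Multiples of 400: 0.
Leap years = 59 − 3 + 0 = 56.

56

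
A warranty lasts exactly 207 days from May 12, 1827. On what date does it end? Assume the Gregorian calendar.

May has 31 days: +20 → Jun 1, 1827 (187 left).
Jun has 30 days: +30 → Jul 1, 1827 (157 left).
Jul has 31 days: +31 → Aug 1, 1827 (126 left).
Aug has 31 days: +31 → Sep 1, 1827 (95 left).
Sep has 30 days: +30 → Oct 1, 1827 (65 left).
Oct has 31 days: +31 → Nov 1, 1827 (34 left).
Nov has 30 days: +30 → Dec 1, 1827 (4 left).
+4 → Dec 5, 1827.

December 5, 1827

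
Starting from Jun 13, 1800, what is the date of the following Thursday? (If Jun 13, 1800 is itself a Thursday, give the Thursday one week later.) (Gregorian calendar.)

Jun 13, 1800 is a Friday.
From Friday to the next Thursday is 6 days.
Jun 13, 1800 + 6 = Jun 19, 1800.

June 19, 1800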